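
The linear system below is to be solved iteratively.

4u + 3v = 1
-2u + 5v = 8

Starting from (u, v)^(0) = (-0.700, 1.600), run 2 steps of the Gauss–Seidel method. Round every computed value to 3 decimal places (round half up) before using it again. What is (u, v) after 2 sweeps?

(-0.665, 1.334)

Iteration 1:
  u = (1 - (3)·1.600) / (4) = -0.950
  v = (8 - (-2)·-0.950) / (5) = 1.220
Iteration 2:
  u = (1 - (3)·1.220) / (4) = -0.665
  v = (8 - (-2)·-0.665) / (5) = 1.334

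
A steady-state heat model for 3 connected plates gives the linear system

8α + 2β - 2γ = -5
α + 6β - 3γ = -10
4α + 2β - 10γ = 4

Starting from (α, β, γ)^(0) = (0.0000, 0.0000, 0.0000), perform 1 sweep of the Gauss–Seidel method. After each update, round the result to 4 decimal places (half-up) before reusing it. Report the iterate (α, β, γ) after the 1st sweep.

Iteration 1:
  α = (-5 - (2)·0.0000 - (-2)·0.0000) / (8) = -0.6250
  β = (-10 - (1)·-0.6250 - (-3)·0.0000) / (6) = -1.5625
  γ = (4 - (4)·-0.6250 - (2)·-1.5625) / (-10) = -0.9625

(-0.6250, -1.5625, -0.9625)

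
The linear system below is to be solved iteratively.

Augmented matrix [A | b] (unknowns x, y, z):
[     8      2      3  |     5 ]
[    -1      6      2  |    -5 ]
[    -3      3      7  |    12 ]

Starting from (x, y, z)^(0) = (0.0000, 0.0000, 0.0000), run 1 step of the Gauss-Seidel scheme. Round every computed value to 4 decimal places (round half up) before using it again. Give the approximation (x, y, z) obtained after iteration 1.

Iteration 1:
  x = (5 - (2)·0.0000 - (3)·0.0000) / (8) = 0.6250
  y = (-5 - (-1)·0.6250 - (2)·0.0000) / (6) = -0.7292
  z = (12 - (-3)·0.6250 - (3)·-0.7292) / (7) = 2.2947

(0.6250, -0.7292, 2.2947)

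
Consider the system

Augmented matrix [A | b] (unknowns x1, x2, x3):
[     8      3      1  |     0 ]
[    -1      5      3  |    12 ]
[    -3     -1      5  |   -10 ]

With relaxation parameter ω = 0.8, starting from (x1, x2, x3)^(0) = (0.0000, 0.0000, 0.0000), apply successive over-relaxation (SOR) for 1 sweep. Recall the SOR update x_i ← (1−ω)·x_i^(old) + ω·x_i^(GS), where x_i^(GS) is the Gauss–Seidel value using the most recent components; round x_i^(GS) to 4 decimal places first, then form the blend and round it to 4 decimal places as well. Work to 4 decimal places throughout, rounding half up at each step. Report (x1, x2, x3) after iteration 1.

Iteration 1:
  x1: GS value = (0 - (3)·0.0000 - (1)·0.0000) / (8) = 0.0000;  x1 ← (1−ω)·0.0000 + ω·0.0000 = 0.0000
  x2: GS value = (12 - (-1)·0.0000 - (3)·0.0000) / (5) = 2.4000;  x2 ← (1−ω)·0.0000 + ω·2.4000 = 1.9200
  x3: GS value = (-10 - (-3)·0.0000 - (-1)·1.9200) / (5) = -1.6160;  x3 ← (1−ω)·0.0000 + ω·-1.6160 = -1.2928

(0.0000, 1.9200, -1.2928)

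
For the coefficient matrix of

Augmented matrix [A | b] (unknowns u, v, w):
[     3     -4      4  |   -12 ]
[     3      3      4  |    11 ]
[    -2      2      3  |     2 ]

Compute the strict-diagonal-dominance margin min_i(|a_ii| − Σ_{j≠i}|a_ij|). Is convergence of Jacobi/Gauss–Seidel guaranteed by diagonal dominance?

-5

row 1: |3| − (4+4) = -5
row 2: |3| − (3+4) = -4
row 3: |3| − (2+2) = -1
minimum over rows = -5 → not strictly diagonally dominant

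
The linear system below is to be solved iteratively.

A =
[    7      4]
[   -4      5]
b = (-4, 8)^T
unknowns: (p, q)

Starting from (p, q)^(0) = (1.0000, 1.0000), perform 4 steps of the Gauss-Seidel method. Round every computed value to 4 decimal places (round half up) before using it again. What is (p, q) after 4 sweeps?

Iteration 1:
  p = (-4 - (4)·1.0000) / (7) = -1.1429
  q = (8 - (-4)·-1.1429) / (5) = 0.6857
Iteration 2:
  p = (-4 - (4)·0.6857) / (7) = -0.9633
  q = (8 - (-4)·-0.9633) / (5) = 0.8294
Iteration 3:
  p = (-4 - (4)·0.8294) / (7) = -1.0454
  q = (8 - (-4)·-1.0454) / (5) = 0.7637
Iteration 4:
  p = (-4 - (4)·0.7637) / (7) = -1.0078
  q = (8 - (-4)·-1.0078) / (5) = 0.7938

(-1.0078, 0.7938)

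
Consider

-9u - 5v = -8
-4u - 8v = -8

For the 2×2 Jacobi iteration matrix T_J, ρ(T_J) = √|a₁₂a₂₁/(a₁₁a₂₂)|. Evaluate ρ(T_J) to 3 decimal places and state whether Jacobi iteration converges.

0.527

a₁₂a₂₁/(a₁₁a₂₂) = (-5)·(-4) / ((-9)·(-8)) = 0.277778
ρ = √|0.277778| = √0.277778 = 0.527
ρ < 1, so Jacobi converges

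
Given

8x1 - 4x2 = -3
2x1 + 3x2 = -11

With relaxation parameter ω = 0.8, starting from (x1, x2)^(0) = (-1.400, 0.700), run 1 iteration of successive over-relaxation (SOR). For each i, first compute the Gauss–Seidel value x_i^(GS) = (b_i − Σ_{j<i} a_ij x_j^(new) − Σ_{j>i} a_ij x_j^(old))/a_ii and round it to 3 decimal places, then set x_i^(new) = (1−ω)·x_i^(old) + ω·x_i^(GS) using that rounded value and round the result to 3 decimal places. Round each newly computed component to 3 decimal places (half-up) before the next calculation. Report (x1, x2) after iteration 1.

Iteration 1:
  x1: GS value = (-3 - (-4)·0.700) / (8) = -0.025;  x1 ← (1−ω)·-1.400 + ω·-0.025 = -0.300
  x2: GS value = (-11 - (2)·-0.300) / (3) = -3.467;  x2 ← (1−ω)·0.700 + ω·-3.467 = -2.634

(-0.300, -2.634)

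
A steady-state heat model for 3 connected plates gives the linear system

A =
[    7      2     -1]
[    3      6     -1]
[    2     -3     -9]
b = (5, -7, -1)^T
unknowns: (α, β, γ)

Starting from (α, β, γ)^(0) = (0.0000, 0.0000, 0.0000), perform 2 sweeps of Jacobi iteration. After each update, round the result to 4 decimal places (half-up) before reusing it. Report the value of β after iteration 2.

Iteration 1:
  α = (5 - (2)·0.0000 - (-1)·0.0000) / (7) = 0.7143
  β = (-7 - (3)·0.0000 - (-1)·0.0000) / (6) = -1.1667
  γ = (-1 - (2)·0.0000 - (-3)·0.0000) / (-9) = 0.1111
Iteration 2:
  α = (5 - (2)·-1.1667 - (-1)·0.1111) / (7) = 1.0635
  β = (-7 - (3)·0.7143 - (-1)·0.1111) / (6) = -1.5053
  γ = (-1 - (2)·0.7143 - (-3)·-1.1667) / (-9) = 0.6587

-1.5053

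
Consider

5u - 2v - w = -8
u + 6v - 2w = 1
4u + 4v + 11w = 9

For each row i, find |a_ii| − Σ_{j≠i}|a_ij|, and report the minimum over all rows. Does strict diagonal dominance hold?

row 1: |5| − (2+1) = 2
row 2: |6| − (1+2) = 3
row 3: |11| − (4+4) = 3
minimum over rows = 2 → strictly diagonally dominant (convergence guaranteed)

2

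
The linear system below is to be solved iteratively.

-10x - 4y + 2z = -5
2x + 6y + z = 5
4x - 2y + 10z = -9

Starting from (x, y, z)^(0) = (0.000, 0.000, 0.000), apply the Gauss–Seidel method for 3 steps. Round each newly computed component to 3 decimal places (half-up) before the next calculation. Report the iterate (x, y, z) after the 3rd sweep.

Iteration 1:
  x = (-5 - (-4)·0.000 - (2)·0.000) / (-10) = 0.500
  y = (5 - (2)·0.500 - (1)·0.000) / (6) = 0.667
  z = (-9 - (4)·0.500 - (-2)·0.667) / (10) = -0.967
Iteration 2:
  x = (-5 - (-4)·0.667 - (2)·-0.967) / (-10) = 0.040
  y = (5 - (2)·0.040 - (1)·-0.967) / (6) = 0.981
  z = (-9 - (4)·0.040 - (-2)·0.981) / (10) = -0.720
Iteration 3:
  x = (-5 - (-4)·0.981 - (2)·-0.720) / (-10) = -0.036
  y = (5 - (2)·-0.036 - (1)·-0.720) / (6) = 0.965
  z = (-9 - (4)·-0.036 - (-2)·0.965) / (10) = -0.693

(-0.036, 0.965, -0.693)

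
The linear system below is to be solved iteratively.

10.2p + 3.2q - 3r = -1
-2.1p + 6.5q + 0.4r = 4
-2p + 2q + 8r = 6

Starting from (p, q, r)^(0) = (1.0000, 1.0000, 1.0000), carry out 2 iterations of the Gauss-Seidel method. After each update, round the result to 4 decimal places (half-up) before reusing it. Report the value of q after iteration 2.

0.5512

Iteration 1:
  p = (-1 - (3.2)·1.0000 - (-3)·1.0000) / (10.2) = -0.1176
  q = (4 - (-2.1)·-0.1176 - (0.4)·1.0000) / (6.5) = 0.5159
  r = (6 - (-2)·-0.1176 - (2)·0.5159) / (8) = 0.5916
Iteration 2:
  p = (-1 - (3.2)·0.5159 - (-3)·0.5916) / (10.2) = -0.0859
  q = (4 - (-2.1)·-0.0859 - (0.4)·0.5916) / (6.5) = 0.5512
  r = (6 - (-2)·-0.0859 - (2)·0.5512) / (8) = 0.5907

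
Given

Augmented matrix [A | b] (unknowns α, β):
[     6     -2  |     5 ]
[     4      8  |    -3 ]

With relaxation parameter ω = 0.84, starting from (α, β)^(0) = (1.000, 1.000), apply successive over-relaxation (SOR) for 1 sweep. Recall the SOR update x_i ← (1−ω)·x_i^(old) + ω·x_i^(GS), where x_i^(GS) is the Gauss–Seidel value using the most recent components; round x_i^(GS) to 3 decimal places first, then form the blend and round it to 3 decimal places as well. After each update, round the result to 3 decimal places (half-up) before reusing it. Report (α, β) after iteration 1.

(1.140, -0.634)

Iteration 1:
  α: GS value = (5 - (-2)·1.000) / (6) = 1.167;  α ← (1−ω)·1.000 + ω·1.167 = 1.140
  β: GS value = (-3 - (4)·1.140) / (8) = -0.945;  β ← (1−ω)·1.000 + ω·-0.945 = -0.634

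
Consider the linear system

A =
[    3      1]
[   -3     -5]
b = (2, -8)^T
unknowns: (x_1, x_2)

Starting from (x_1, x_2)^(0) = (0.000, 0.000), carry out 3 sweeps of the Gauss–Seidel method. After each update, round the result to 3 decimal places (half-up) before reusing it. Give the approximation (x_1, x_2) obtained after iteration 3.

(0.187, 1.488)

Iteration 1:
  x_1 = (2 - (1)·0.000) / (3) = 0.667
  x_2 = (-8 - (-3)·0.667) / (-5) = 1.200
Iteration 2:
  x_1 = (2 - (1)·1.200) / (3) = 0.267
  x_2 = (-8 - (-3)·0.267) / (-5) = 1.440
Iteration 3:
  x_1 = (2 - (1)·1.440) / (3) = 0.187
  x_2 = (-8 - (-3)·0.187) / (-5) = 1.488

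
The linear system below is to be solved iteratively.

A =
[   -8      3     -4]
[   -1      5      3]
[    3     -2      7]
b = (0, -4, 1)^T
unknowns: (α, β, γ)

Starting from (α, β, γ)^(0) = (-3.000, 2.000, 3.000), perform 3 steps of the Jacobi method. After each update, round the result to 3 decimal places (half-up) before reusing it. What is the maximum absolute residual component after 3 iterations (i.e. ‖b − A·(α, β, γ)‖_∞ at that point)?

Iteration 1:
  α = (0 - (3)·2.000 - (-4)·3.000) / (-8) = -0.750
  β = (-4 - (-1)·-3.000 - (3)·3.000) / (5) = -3.200
  γ = (1 - (3)·-3.000 - (-2)·2.000) / (7) = 2.000
Iteration 2:
  α = (0 - (3)·-3.200 - (-4)·2.000) / (-8) = -2.200
  β = (-4 - (-1)·-0.750 - (3)·2.000) / (5) = -2.150
  γ = (1 - (3)·-0.750 - (-2)·-3.200) / (7) = -0.450
Iteration 3:
  α = (0 - (3)·-2.150 - (-4)·-0.450) / (-8) = -0.581
  β = (-4 - (-1)·-2.200 - (3)·-0.450) / (5) = -0.970
  γ = (1 - (3)·-2.200 - (-2)·-2.150) / (7) = 0.471
Residual b − A·x = (0.146, -1.144, -2.494); ∞-norm = 2.494

2.494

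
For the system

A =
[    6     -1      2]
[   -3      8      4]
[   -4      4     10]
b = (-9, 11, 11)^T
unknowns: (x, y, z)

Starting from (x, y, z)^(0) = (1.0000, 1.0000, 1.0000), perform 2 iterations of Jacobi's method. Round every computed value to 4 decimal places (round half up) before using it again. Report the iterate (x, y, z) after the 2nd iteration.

(-1.6583, 0.2000, -0.0667)

Iteration 1:
  x = (-9 - (-1)·1.0000 - (2)·1.0000) / (6) = -1.6667
  y = (11 - (-3)·1.0000 - (4)·1.0000) / (8) = 1.2500
  z = (11 - (-4)·1.0000 - (4)·1.0000) / (10) = 1.1000
Iteration 2:
  x = (-9 - (-1)·1.2500 - (2)·1.1000) / (6) = -1.6583
  y = (11 - (-3)·-1.6667 - (4)·1.1000) / (8) = 0.2000
  z = (11 - (-4)·-1.6667 - (4)·1.2500) / (10) = -0.0667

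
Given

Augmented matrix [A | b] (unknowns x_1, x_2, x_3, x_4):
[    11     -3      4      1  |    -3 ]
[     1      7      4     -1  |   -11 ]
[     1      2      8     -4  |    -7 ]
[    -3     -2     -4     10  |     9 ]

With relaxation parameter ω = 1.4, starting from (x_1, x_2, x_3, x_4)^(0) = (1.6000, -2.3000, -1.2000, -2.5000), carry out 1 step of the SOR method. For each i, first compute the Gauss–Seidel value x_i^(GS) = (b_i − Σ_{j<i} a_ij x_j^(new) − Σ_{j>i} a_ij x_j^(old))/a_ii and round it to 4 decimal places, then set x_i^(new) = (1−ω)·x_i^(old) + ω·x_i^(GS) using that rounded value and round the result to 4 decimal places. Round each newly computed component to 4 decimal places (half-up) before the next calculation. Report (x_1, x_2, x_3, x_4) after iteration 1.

(-0.9710, -0.6257, -2.1061, 0.4975)

Iteration 1:
  x_1: GS value = (-3 - (-3)·-2.3000 - (4)·-1.2000 - (1)·-2.5000) / (11) = -0.2364;  x_1 ← (1−ω)·1.6000 + ω·-0.2364 = -0.9710
  x_2: GS value = (-11 - (1)·-0.9710 - (4)·-1.2000 - (-1)·-2.5000) / (7) = -1.1041;  x_2 ← (1−ω)·-2.3000 + ω·-1.1041 = -0.6257
  x_3: GS value = (-7 - (1)·-0.9710 - (2)·-0.6257 - (-4)·-2.5000) / (8) = -1.8472;  x_3 ← (1−ω)·-1.2000 + ω·-1.8472 = -2.1061
  x_4: GS value = (9 - (-3)·-0.9710 - (-2)·-0.6257 - (-4)·-2.1061) / (10) = -0.3589;  x_4 ← (1−ω)·-2.5000 + ω·-0.3589 = 0.4975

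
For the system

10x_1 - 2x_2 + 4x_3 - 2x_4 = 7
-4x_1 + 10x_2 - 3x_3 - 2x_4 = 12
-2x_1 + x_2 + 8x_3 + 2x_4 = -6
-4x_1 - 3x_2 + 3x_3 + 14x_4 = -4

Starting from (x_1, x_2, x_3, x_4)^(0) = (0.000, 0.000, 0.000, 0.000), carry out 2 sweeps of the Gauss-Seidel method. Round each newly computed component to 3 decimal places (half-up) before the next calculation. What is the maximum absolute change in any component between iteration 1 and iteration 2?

Iteration 1:
  x_1 = (7 - (-2)·0.000 - (4)·0.000 - (-2)·0.000) / (10) = 0.700
  x_2 = (12 - (-4)·0.700 - (-3)·0.000 - (-2)·0.000) / (10) = 1.480
  x_3 = (-6 - (-2)·0.700 - (1)·1.480 - (2)·0.000) / (8) = -0.760
  x_4 = (-4 - (-4)·0.700 - (-3)·1.480 - (3)·-0.760) / (14) = 0.394
Iteration 2:
  x_1 = (7 - (-2)·1.480 - (4)·-0.760 - (-2)·0.394) / (10) = 1.379
  x_2 = (12 - (-4)·1.379 - (-3)·-0.760 - (-2)·0.394) / (10) = 1.602
  x_3 = (-6 - (-2)·1.379 - (1)·1.602 - (2)·0.394) / (8) = -0.704
  x_4 = (-4 - (-4)·1.379 - (-3)·1.602 - (3)·-0.704) / (14) = 0.602
Change: (0.679, 0.122, 0.056, 0.208) → max |·| = 0.679

0.679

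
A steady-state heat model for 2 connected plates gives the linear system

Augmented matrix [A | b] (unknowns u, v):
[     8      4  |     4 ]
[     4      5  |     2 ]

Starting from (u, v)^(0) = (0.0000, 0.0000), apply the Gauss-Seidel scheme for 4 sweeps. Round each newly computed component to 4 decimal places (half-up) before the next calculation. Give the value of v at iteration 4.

0.0000

Iteration 1:
  u = (4 - (4)·0.0000) / (8) = 0.5000
  v = (2 - (4)·0.5000) / (5) = 0.0000
Iteration 2:
  u = (4 - (4)·0.0000) / (8) = 0.5000
  v = (2 - (4)·0.5000) / (5) = 0.0000
Iteration 3:
  u = (4 - (4)·0.0000) / (8) = 0.5000
  v = (2 - (4)·0.5000) / (5) = 0.0000
Iteration 4:
  u = (4 - (4)·0.0000) / (8) = 0.5000
  v = (2 - (4)·0.5000) / (5) = 0.0000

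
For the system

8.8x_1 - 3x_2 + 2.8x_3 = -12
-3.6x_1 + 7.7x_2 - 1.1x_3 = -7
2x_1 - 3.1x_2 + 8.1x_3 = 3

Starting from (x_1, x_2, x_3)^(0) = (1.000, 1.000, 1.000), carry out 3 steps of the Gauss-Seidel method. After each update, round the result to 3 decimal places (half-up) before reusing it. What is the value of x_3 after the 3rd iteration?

0.168

Iteration 1:
  x_1 = (-12 - (-3)·1.000 - (2.8)·1.000) / (8.8) = -1.341
  x_2 = (-7 - (-3.6)·-1.341 - (-1.1)·1.000) / (7.7) = -1.393
  x_3 = (3 - (2)·-1.341 - (-3.1)·-1.393) / (8.1) = 0.168
Iteration 2:
  x_1 = (-12 - (-3)·-1.393 - (2.8)·0.168) / (8.8) = -1.892
  x_2 = (-7 - (-3.6)·-1.892 - (-1.1)·0.168) / (7.7) = -1.770
  x_3 = (3 - (2)·-1.892 - (-3.1)·-1.770) / (8.1) = 0.160
Iteration 3:
  x_1 = (-12 - (-3)·-1.770 - (2.8)·0.160) / (8.8) = -2.018
  x_2 = (-7 - (-3.6)·-2.018 - (-1.1)·0.160) / (7.7) = -1.830
  x_3 = (3 - (2)·-2.018 - (-3.1)·-1.830) / (8.1) = 0.168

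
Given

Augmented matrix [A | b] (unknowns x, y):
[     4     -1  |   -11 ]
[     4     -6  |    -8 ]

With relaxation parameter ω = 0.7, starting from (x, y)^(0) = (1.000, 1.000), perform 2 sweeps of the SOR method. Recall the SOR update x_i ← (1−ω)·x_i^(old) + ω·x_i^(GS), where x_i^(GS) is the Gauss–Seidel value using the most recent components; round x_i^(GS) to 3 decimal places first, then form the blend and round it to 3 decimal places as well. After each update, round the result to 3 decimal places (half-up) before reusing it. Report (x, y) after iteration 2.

Iteration 1:
  x: GS value = (-11 - (-1)·1.000) / (4) = -2.500;  x ← (1−ω)·1.000 + ω·-2.500 = -1.450
  y: GS value = (-8 - (4)·-1.450) / (-6) = 0.367;  y ← (1−ω)·1.000 + ω·0.367 = 0.557
Iteration 2:
  x: GS value = (-11 - (-1)·0.557) / (4) = -2.611;  x ← (1−ω)·-1.450 + ω·-2.611 = -2.263
  y: GS value = (-8 - (4)·-2.263) / (-6) = -0.175;  y ← (1−ω)·0.557 + ω·-0.175 = 0.045

(-2.263, 0.045)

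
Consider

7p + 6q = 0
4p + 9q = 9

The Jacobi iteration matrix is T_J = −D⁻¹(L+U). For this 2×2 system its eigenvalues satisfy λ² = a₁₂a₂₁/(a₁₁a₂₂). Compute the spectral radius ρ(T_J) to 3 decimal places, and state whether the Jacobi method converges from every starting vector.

0.617

a₁₂a₂₁/(a₁₁a₂₂) = (6)·(4) / ((7)·(9)) = 0.380952
ρ = √|0.380952| = √0.380952 = 0.617
ρ < 1, so Jacobi converges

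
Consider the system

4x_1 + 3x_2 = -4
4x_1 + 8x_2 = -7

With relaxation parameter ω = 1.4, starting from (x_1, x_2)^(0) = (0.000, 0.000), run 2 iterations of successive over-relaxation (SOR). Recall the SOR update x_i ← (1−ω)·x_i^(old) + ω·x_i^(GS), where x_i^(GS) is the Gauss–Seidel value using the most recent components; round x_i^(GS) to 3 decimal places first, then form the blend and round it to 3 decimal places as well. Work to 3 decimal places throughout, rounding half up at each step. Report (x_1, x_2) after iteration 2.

(-0.582, -0.720)

Iteration 1:
  x_1: GS value = (-4 - (3)·0.000) / (4) = -1.000;  x_1 ← (1−ω)·0.000 + ω·-1.000 = -1.400
  x_2: GS value = (-7 - (4)·-1.400) / (8) = -0.175;  x_2 ← (1−ω)·0.000 + ω·-0.175 = -0.245
Iteration 2:
  x_1: GS value = (-4 - (3)·-0.245) / (4) = -0.816;  x_1 ← (1−ω)·-1.400 + ω·-0.816 = -0.582
  x_2: GS value = (-7 - (4)·-0.582) / (8) = -0.584;  x_2 ← (1−ω)·-0.245 + ω·-0.584 = -0.720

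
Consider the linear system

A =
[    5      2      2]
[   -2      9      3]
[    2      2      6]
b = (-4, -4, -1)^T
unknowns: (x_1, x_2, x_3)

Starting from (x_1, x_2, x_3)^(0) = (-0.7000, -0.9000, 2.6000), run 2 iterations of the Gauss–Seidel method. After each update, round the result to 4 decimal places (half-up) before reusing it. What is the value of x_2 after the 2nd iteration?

-0.8452

Iteration 1:
  x_1 = (-4 - (2)·-0.9000 - (2)·2.6000) / (5) = -1.4800
  x_2 = (-4 - (-2)·-1.4800 - (3)·2.6000) / (9) = -1.6400
  x_3 = (-1 - (2)·-1.4800 - (2)·-1.6400) / (6) = 0.8733
Iteration 2:
  x_1 = (-4 - (2)·-1.6400 - (2)·0.8733) / (5) = -0.4933
  x_2 = (-4 - (-2)·-0.4933 - (3)·0.8733) / (9) = -0.8452
  x_3 = (-1 - (2)·-0.4933 - (2)·-0.8452) / (6) = 0.2795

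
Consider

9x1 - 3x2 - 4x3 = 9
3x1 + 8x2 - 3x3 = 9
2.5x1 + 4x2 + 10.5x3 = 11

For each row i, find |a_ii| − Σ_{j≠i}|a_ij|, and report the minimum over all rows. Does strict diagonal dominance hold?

row 1: |9| − (3+4) = 2
row 2: |8| − (3+3) = 2
row 3: |10.5| − (2.5+4) = 4
minimum over rows = 2 → strictly diagonally dominant (convergence guaranteed)

2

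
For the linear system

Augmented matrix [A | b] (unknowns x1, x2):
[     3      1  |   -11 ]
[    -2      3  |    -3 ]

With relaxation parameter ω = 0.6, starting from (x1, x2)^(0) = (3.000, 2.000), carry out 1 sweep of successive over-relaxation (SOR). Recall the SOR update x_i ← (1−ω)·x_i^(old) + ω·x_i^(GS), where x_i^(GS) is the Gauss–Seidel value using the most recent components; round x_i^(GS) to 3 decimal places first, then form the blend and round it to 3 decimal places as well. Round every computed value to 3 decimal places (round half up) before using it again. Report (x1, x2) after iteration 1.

Iteration 1:
  x1: GS value = (-11 - (1)·2.000) / (3) = -4.333;  x1 ← (1−ω)·3.000 + ω·-4.333 = -1.400
  x2: GS value = (-3 - (-2)·-1.400) / (3) = -1.933;  x2 ← (1−ω)·2.000 + ω·-1.933 = -0.360

(-1.400, -0.360)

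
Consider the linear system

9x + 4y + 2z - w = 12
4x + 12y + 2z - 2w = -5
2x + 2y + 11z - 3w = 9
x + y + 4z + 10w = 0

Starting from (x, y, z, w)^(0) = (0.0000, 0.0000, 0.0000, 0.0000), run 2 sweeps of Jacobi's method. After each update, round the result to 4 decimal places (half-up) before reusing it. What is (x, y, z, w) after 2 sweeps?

Iteration 1:
  x = (12 - (4)·0.0000 - (2)·0.0000 - (-1)·0.0000) / (9) = 1.3333
  y = (-5 - (4)·0.0000 - (2)·0.0000 - (-2)·0.0000) / (12) = -0.4167
  z = (9 - (2)·0.0000 - (2)·0.0000 - (-3)·0.0000) / (11) = 0.8182
  w = (0 - (1)·0.0000 - (1)·0.0000 - (4)·0.0000) / (10) = 0.0000
Iteration 2:
  x = (12 - (4)·-0.4167 - (2)·0.8182 - (-1)·0.0000) / (9) = 1.3367
  y = (-5 - (4)·1.3333 - (2)·0.8182 - (-2)·0.0000) / (12) = -0.9975
  z = (9 - (2)·1.3333 - (2)·-0.4167 - (-3)·0.0000) / (11) = 0.6515
  w = (0 - (1)·1.3333 - (1)·-0.4167 - (4)·0.8182) / (10) = -0.4189

(1.3367, -0.9975, 0.6515, -0.4189)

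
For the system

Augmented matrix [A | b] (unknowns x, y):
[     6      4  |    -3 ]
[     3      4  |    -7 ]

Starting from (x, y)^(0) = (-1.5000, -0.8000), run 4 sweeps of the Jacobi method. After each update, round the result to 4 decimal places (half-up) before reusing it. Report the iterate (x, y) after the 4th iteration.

Iteration 1:
  x = (-3 - (4)·-0.8000) / (6) = 0.0333
  y = (-7 - (3)·-1.5000) / (4) = -0.6250
Iteration 2:
  x = (-3 - (4)·-0.6250) / (6) = -0.0833
  y = (-7 - (3)·0.0333) / (4) = -1.7750
Iteration 3:
  x = (-3 - (4)·-1.7750) / (6) = 0.6833
  y = (-7 - (3)·-0.0833) / (4) = -1.6875
Iteration 4:
  x = (-3 - (4)·-1.6875) / (6) = 0.6250
  y = (-7 - (3)·0.6833) / (4) = -2.2625

(0.6250, -2.2625)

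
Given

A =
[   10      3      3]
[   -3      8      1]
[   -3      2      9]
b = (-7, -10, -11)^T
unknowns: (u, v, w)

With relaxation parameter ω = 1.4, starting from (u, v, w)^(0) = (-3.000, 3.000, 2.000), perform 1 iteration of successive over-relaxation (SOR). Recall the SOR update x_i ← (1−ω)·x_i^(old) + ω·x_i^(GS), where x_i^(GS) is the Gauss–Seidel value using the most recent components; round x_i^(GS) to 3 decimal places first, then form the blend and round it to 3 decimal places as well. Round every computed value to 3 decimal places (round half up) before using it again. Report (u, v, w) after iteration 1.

Iteration 1:
  u: GS value = (-7 - (3)·3.000 - (3)·2.000) / (10) = -2.200;  u ← (1−ω)·-3.000 + ω·-2.200 = -1.880
  v: GS value = (-10 - (-3)·-1.880 - (1)·2.000) / (8) = -2.205;  v ← (1−ω)·3.000 + ω·-2.205 = -4.287
  w: GS value = (-11 - (-3)·-1.880 - (2)·-4.287) / (9) = -0.896;  w ← (1−ω)·2.000 + ω·-0.896 = -2.054

(-1.880, -4.287, -2.054)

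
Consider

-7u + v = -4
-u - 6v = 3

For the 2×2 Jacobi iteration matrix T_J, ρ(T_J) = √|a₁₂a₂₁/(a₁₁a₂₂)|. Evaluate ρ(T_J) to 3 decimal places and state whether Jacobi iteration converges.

0.154

a₁₂a₂₁/(a₁₁a₂₂) = (1)·(-1) / ((-7)·(-6)) = -0.023810
ρ = √|-0.023810| = √0.023810 = 0.154
ρ < 1, so Jacobi converges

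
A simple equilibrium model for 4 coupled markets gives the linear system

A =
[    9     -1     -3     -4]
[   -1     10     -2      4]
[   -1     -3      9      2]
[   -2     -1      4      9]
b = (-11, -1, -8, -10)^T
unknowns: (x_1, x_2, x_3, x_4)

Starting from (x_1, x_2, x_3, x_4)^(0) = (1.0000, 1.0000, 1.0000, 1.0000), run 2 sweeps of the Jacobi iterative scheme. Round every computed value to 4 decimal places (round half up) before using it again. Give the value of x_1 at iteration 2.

Iteration 1:
  x_1 = (-11 - (-1)·1.0000 - (-3)·1.0000 - (-4)·1.0000) / (9) = -0.3333
  x_2 = (-1 - (-1)·1.0000 - (-2)·1.0000 - (4)·1.0000) / (10) = -0.2000
  x_3 = (-8 - (-1)·1.0000 - (-3)·1.0000 - (2)·1.0000) / (9) = -0.6667
  x_4 = (-10 - (-2)·1.0000 - (-1)·1.0000 - (4)·1.0000) / (9) = -1.2222
Iteration 2:
  x_1 = (-11 - (-1)·-0.2000 - (-3)·-0.6667 - (-4)·-1.2222) / (9) = -2.0099
  x_2 = (-1 - (-1)·-0.3333 - (-2)·-0.6667 - (4)·-1.2222) / (10) = 0.2222
  x_3 = (-8 - (-1)·-0.3333 - (-3)·-0.2000 - (2)·-1.2222) / (9) = -0.7210
  x_4 = (-10 - (-2)·-0.3333 - (-1)·-0.2000 - (4)·-0.6667) / (9) = -0.9111

-2.0099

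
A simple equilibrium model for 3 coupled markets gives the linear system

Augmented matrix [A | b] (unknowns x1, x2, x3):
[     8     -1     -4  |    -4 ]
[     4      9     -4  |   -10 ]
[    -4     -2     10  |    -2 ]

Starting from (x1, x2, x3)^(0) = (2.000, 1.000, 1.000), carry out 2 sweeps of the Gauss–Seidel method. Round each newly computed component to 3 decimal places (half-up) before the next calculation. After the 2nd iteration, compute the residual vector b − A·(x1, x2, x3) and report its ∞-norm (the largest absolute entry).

1.730

Iteration 1:
  x1 = (-4 - (-1)·1.000 - (-4)·1.000) / (8) = 0.125
  x2 = (-10 - (4)·0.125 - (-4)·1.000) / (9) = -0.722
  x3 = (-2 - (-4)·0.125 - (-2)·-0.722) / (10) = -0.294
Iteration 2:
  x1 = (-4 - (-1)·-0.722 - (-4)·-0.294) / (8) = -0.737
  x2 = (-10 - (4)·-0.737 - (-4)·-0.294) / (9) = -0.914
  x3 = (-2 - (-4)·-0.737 - (-2)·-0.914) / (10) = -0.678
Residual b − A·x = (-1.730, -1.538, 0.004); ∞-norm = 1.730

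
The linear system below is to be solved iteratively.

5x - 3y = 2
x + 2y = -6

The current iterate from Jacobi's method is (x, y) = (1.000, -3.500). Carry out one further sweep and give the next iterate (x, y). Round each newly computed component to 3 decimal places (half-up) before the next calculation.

(-1.700, -3.500)

One sweep:
  x = (2 - (-3)·-3.500) / (5) = -1.700
  y = (-6 - (1)·1.000) / (2) = -3.500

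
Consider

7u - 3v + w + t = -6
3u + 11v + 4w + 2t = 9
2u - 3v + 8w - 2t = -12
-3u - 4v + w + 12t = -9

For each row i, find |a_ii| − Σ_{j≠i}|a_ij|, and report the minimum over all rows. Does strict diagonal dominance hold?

1

row 1: |7| − (3+1+1) = 2
row 2: |11| − (3+4+2) = 2
row 3: |8| − (2+3+2) = 1
row 4: |12| − (3+4+1) = 4
minimum over rows = 1 → strictly diagonally dominant (convergence guaranteed)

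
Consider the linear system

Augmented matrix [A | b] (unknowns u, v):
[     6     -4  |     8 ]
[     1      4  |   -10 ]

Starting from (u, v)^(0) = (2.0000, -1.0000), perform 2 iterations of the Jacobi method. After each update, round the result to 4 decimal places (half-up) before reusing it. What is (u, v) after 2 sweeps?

Iteration 1:
  u = (8 - (-4)·-1.0000) / (6) = 0.6667
  v = (-10 - (1)·2.0000) / (4) = -3.0000
Iteration 2:
  u = (8 - (-4)·-3.0000) / (6) = -0.6667
  v = (-10 - (1)·0.6667) / (4) = -2.6667

(-0.6667, -2.6667)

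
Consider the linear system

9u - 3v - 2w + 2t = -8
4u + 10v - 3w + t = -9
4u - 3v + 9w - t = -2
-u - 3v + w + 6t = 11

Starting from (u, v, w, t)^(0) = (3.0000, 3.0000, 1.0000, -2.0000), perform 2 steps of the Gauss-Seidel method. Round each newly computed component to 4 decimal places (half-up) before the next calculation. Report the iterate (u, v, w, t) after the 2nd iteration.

Iteration 1:
  u = (-8 - (-3)·3.0000 - (-2)·1.0000 - (2)·-2.0000) / (9) = 0.7778
  v = (-9 - (4)·0.7778 - (-3)·1.0000 - (1)·-2.0000) / (10) = -0.7111
  w = (-2 - (4)·0.7778 - (-3)·-0.7111 - (-1)·-2.0000) / (9) = -1.0272
  t = (11 - (-1)·0.7778 - (-3)·-0.7111 - (1)·-1.0272) / (6) = 1.7786
Iteration 2:
  u = (-8 - (-3)·-0.7111 - (-2)·-1.0272 - (2)·1.7786) / (9) = -1.7494
  v = (-9 - (4)·-1.7494 - (-3)·-1.0272 - (1)·1.7786) / (10) = -0.6863
  w = (-2 - (4)·-1.7494 - (-3)·-0.6863 - (-1)·1.7786) / (9) = 0.5241
  t = (11 - (-1)·-1.7494 - (-3)·-0.6863 - (1)·0.5241) / (6) = 1.1113

(-1.7494, -0.6863, 0.5241, 1.1113)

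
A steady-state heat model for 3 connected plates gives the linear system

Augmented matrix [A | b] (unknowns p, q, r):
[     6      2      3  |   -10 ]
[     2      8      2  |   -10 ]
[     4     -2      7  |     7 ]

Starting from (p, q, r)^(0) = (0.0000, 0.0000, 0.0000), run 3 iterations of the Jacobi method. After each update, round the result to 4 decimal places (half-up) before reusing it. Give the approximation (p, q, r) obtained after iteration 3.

(-2.1032, -1.2113, 1.6905)

Iteration 1:
  p = (-10 - (2)·0.0000 - (3)·0.0000) / (6) = -1.6667
  q = (-10 - (2)·0.0000 - (2)·0.0000) / (8) = -1.2500
  r = (7 - (4)·0.0000 - (-2)·0.0000) / (7) = 1.0000
Iteration 2:
  p = (-10 - (2)·-1.2500 - (3)·1.0000) / (6) = -1.7500
  q = (-10 - (2)·-1.6667 - (2)·1.0000) / (8) = -1.0833
  r = (7 - (4)·-1.6667 - (-2)·-1.2500) / (7) = 1.5953
Iteration 3:
  p = (-10 - (2)·-1.0833 - (3)·1.5953) / (6) = -2.1032
  q = (-10 - (2)·-1.7500 - (2)·1.5953) / (8) = -1.2113
  r = (7 - (4)·-1.7500 - (-2)·-1.0833) / (7) = 1.6905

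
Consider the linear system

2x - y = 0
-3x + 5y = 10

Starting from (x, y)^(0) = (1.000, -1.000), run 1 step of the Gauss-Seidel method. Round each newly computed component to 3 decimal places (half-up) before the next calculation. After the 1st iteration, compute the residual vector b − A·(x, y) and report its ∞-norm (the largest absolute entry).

2.700

Iteration 1:
  x = (0 - (-1)·-1.000) / (2) = -0.500
  y = (10 - (-3)·-0.500) / (5) = 1.700
Residual b − A·x = (2.700, 0.000); ∞-norm = 2.700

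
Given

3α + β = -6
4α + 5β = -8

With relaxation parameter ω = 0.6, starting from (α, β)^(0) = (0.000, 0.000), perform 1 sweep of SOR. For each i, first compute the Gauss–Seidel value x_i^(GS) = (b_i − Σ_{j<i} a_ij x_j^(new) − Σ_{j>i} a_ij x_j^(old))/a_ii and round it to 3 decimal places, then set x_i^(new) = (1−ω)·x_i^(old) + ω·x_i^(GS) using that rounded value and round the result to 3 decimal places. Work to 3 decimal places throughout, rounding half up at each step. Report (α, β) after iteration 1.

(-1.200, -0.384)

Iteration 1:
  α: GS value = (-6 - (1)·0.000) / (3) = -2.000;  α ← (1−ω)·0.000 + ω·-2.000 = -1.200
  β: GS value = (-8 - (4)·-1.200) / (5) = -0.640;  β ← (1−ω)·0.000 + ω·-0.640 = -0.384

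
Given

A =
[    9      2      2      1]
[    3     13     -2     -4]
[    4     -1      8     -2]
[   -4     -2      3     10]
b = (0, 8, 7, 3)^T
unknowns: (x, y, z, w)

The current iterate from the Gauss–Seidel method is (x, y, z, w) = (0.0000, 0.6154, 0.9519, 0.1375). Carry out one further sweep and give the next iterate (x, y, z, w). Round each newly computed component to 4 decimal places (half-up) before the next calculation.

(-0.3636, 0.8880, 1.2022, -0.0285)

One sweep:
  x = (0 - (2)·0.6154 - (2)·0.9519 - (1)·0.1375) / (9) = -0.3636
  y = (8 - (3)·-0.3636 - (-2)·0.9519 - (-4)·0.1375) / (13) = 0.8880
  z = (7 - (4)·-0.3636 - (-1)·0.8880 - (-2)·0.1375) / (8) = 1.2022
  w = (3 - (-4)·-0.3636 - (-2)·0.8880 - (3)·1.2022) / (10) = -0.0285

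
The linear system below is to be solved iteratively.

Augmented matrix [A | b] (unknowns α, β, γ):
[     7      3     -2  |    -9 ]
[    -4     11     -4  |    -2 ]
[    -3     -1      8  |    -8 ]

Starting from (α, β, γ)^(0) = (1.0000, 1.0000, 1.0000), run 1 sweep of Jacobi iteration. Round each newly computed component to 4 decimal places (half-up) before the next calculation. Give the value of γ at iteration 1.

Iteration 1:
  α = (-9 - (3)·1.0000 - (-2)·1.0000) / (7) = -1.4286
  β = (-2 - (-4)·1.0000 - (-4)·1.0000) / (11) = 0.5455
  γ = (-8 - (-3)·1.0000 - (-1)·1.0000) / (8) = -0.5000

-0.5000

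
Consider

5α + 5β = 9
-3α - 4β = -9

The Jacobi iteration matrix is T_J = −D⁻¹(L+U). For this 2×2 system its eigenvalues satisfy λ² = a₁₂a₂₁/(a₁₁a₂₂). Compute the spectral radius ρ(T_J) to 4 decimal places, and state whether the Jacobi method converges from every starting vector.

a₁₂a₂₁/(a₁₁a₂₂) = (5)·(-3) / ((5)·(-4)) = 0.750000
ρ = √|0.750000| = √0.750000 = 0.8660
ρ < 1, so Jacobi converges

0.8660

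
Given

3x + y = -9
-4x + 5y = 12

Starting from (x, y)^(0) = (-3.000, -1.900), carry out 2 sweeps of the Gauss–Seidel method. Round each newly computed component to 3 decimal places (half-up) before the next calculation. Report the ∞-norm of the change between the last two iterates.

Iteration 1:
  x = (-9 - (1)·-1.900) / (3) = -2.367
  y = (12 - (-4)·-2.367) / (5) = 0.506
Iteration 2:
  x = (-9 - (1)·0.506) / (3) = -3.169
  y = (12 - (-4)·-3.169) / (5) = -0.135
Change: (-0.802, -0.641) → max |·| = 0.802

0.802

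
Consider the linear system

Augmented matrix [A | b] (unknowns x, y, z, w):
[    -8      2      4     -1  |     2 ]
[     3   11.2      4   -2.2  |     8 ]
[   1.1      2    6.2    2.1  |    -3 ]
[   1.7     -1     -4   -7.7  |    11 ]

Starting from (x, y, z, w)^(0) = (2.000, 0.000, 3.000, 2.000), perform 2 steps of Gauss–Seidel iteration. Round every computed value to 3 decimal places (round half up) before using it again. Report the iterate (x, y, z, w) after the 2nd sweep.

(-0.875, 1.298, -0.571, -1.494)

Iteration 1:
  x = (2 - (2)·0.000 - (4)·3.000 - (-1)·2.000) / (-8) = 1.000
  y = (8 - (3)·1.000 - (4)·3.000 - (-2.2)·2.000) / (11.2) = -0.232
  z = (-3 - (1.1)·1.000 - (2)·-0.232 - (2.1)·2.000) / (6.2) = -1.264
  w = (11 - (1.7)·1.000 - (-1)·-0.232 - (-4)·-1.264) / (-7.7) = -0.521
Iteration 2:
  x = (2 - (2)·-0.232 - (4)·-1.264 - (-1)·-0.521) / (-8) = -0.875
  y = (8 - (3)·-0.875 - (4)·-1.264 - (-2.2)·-0.521) / (11.2) = 1.298
  z = (-3 - (1.1)·-0.875 - (2)·1.298 - (2.1)·-0.521) / (6.2) = -0.571
  w = (11 - (1.7)·-0.875 - (-1)·1.298 - (-4)·-0.571) / (-7.7) = -1.494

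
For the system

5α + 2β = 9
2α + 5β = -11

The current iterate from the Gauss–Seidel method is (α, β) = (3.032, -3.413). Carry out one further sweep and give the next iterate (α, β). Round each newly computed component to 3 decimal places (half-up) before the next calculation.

(3.165, -3.466)

One sweep:
  α = (9 - (2)·-3.413) / (5) = 3.165
  β = (-11 - (2)·3.165) / (5) = -3.466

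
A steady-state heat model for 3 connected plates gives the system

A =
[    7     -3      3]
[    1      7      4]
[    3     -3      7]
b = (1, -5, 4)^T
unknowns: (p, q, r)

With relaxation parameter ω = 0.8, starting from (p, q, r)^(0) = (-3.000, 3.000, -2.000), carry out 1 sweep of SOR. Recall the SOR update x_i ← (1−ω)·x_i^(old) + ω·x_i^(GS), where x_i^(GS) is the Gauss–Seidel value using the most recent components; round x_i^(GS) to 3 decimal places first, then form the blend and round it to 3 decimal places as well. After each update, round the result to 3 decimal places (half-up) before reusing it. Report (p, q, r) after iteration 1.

(1.229, 0.802, -0.090)

Iteration 1:
  p: GS value = (1 - (-3)·3.000 - (3)·-2.000) / (7) = 2.286;  p ← (1−ω)·-3.000 + ω·2.286 = 1.229
  q: GS value = (-5 - (1)·1.229 - (4)·-2.000) / (7) = 0.253;  q ← (1−ω)·3.000 + ω·0.253 = 0.802
  r: GS value = (4 - (3)·1.229 - (-3)·0.802) / (7) = 0.388;  r ← (1−ω)·-2.000 + ω·0.388 = -0.090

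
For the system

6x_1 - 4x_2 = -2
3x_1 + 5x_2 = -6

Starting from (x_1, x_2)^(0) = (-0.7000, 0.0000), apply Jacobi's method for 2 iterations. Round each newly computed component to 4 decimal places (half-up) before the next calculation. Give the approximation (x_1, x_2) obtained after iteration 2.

(-0.8533, -1.0000)

Iteration 1:
  x_1 = (-2 - (-4)·0.0000) / (6) = -0.3333
  x_2 = (-6 - (3)·-0.7000) / (5) = -0.7800
Iteration 2:
  x_1 = (-2 - (-4)·-0.7800) / (6) = -0.8533
  x_2 = (-6 - (3)·-0.3333) / (5) = -1.0000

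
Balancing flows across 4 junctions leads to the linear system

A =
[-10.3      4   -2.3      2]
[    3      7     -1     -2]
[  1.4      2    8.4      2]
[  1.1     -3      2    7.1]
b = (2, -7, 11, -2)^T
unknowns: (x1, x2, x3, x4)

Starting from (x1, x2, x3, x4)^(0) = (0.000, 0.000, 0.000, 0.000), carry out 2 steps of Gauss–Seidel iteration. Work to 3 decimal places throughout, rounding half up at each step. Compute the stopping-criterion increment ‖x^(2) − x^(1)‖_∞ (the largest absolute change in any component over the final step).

Iteration 1:
  x1 = (2 - (4)·0.000 - (-2.3)·0.000 - (2)·0.000) / (-10.3) = -0.194
  x2 = (-7 - (3)·-0.194 - (-1)·0.000 - (-2)·0.000) / (7) = -0.917
  x3 = (11 - (1.4)·-0.194 - (2)·-0.917 - (2)·0.000) / (8.4) = 1.560
  x4 = (-2 - (1.1)·-0.194 - (-3)·-0.917 - (2)·1.560) / (7.1) = -1.079
Iteration 2:
  x1 = (2 - (4)·-0.917 - (-2.3)·1.560 - (2)·-1.079) / (-10.3) = -1.108
  x2 = (-7 - (3)·-1.108 - (-1)·1.560 - (-2)·-1.079) / (7) = -0.611
  x3 = (11 - (1.4)·-1.108 - (2)·-0.611 - (2)·-1.079) / (8.4) = 1.897
  x4 = (-2 - (1.1)·-1.108 - (-3)·-0.611 - (2)·1.897) / (7.1) = -0.903
Change: (-0.914, 0.306, 0.337, 0.176) → max |·| = 0.914

0.914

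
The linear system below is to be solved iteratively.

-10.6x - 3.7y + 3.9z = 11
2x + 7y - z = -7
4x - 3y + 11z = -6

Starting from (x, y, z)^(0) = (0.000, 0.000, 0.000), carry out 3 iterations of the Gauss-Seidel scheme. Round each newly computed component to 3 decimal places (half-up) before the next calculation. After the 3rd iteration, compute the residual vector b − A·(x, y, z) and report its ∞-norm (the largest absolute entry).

Iteration 1:
  x = (11 - (-3.7)·0.000 - (3.9)·0.000) / (-10.6) = -1.038
  y = (-7 - (2)·-1.038 - (-1)·0.000) / (7) = -0.703
  z = (-6 - (4)·-1.038 - (-3)·-0.703) / (11) = -0.360
Iteration 2:
  x = (11 - (-3.7)·-0.703 - (3.9)·-0.360) / (-10.6) = -0.925
  y = (-7 - (2)·-0.925 - (-1)·-0.360) / (7) = -0.787
  z = (-6 - (4)·-0.925 - (-3)·-0.787) / (11) = -0.424
Iteration 3:
  x = (11 - (-3.7)·-0.787 - (3.9)·-0.424) / (-10.6) = -0.919
  y = (-7 - (2)·-0.919 - (-1)·-0.424) / (7) = -0.798
  z = (-6 - (4)·-0.919 - (-3)·-0.798) / (11) = -0.429
Residual b − A·x = (-0.021, -0.005, 0.001); ∞-norm = 0.021

0.021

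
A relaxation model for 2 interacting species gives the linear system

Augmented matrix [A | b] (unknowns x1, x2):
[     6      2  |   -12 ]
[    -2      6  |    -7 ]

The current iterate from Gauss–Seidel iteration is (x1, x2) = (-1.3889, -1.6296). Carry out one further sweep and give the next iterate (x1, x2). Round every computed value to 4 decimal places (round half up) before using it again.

(-1.4568, -1.6523)

One sweep:
  x1 = (-12 - (2)·-1.6296) / (6) = -1.4568
  x2 = (-7 - (-2)·-1.4568) / (6) = -1.6523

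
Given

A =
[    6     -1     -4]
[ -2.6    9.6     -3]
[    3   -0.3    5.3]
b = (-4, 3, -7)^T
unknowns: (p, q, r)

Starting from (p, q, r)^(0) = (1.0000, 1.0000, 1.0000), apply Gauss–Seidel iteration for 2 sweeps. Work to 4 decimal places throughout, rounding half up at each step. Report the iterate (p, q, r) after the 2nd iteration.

Iteration 1:
  p = (-4 - (-1)·1.0000 - (-4)·1.0000) / (6) = 0.1667
  q = (3 - (-2.6)·0.1667 - (-3)·1.0000) / (9.6) = 0.6701
  r = (-7 - (3)·0.1667 - (-0.3)·0.6701) / (5.3) = -1.3772
Iteration 2:
  p = (-4 - (-1)·0.6701 - (-4)·-1.3772) / (6) = -1.4731
  q = (3 - (-2.6)·-1.4731 - (-3)·-1.3772) / (9.6) = -0.5168
  r = (-7 - (3)·-1.4731 - (-0.3)·-0.5168) / (5.3) = -0.5162

(-1.4731, -0.5168, -0.5162)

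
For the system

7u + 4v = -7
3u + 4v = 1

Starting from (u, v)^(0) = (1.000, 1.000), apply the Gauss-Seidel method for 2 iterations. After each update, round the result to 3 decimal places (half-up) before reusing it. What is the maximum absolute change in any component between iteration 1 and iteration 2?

0.245

Iteration 1:
  u = (-7 - (4)·1.000) / (7) = -1.571
  v = (1 - (3)·-1.571) / (4) = 1.428
Iteration 2:
  u = (-7 - (4)·1.428) / (7) = -1.816
  v = (1 - (3)·-1.816) / (4) = 1.612
Change: (-0.245, 0.184) → max |·| = 0.245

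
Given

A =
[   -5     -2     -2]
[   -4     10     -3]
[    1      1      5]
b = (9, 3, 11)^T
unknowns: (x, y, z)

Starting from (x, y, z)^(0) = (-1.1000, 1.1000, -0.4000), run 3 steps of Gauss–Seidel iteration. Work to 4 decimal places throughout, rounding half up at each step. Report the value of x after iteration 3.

-2.9130

Iteration 1:
  x = (9 - (-2)·1.1000 - (-2)·-0.4000) / (-5) = -2.0800
  y = (3 - (-4)·-2.0800 - (-3)·-0.4000) / (10) = -0.6520
  z = (11 - (1)·-2.0800 - (1)·-0.6520) / (5) = 2.7464
Iteration 2:
  x = (9 - (-2)·-0.6520 - (-2)·2.7464) / (-5) = -2.6378
  y = (3 - (-4)·-2.6378 - (-3)·2.7464) / (10) = 0.0688
  z = (11 - (1)·-2.6378 - (1)·0.0688) / (5) = 2.7138
Iteration 3:
  x = (9 - (-2)·0.0688 - (-2)·2.7138) / (-5) = -2.9130
  y = (3 - (-4)·-2.9130 - (-3)·2.7138) / (10) = -0.0511
  z = (11 - (1)·-2.9130 - (1)·-0.0511) / (5) = 2.7928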